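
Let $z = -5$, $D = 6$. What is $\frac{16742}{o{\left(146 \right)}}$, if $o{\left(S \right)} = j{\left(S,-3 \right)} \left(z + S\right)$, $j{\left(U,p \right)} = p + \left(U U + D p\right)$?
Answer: $\frac{16742}{3002595} \approx 0.0055758$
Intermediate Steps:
$j{\left(U,p \right)} = U^{2} + 7 p$ ($j{\left(U,p \right)} = p + \left(U U + 6 p\right) = p + \left(U^{2} + 6 p\right) = U^{2} + 7 p$)
$o{\left(S \right)} = \left(-21 + S^{2}\right) \left(-5 + S\right)$ ($o{\left(S \right)} = \left(S^{2} + 7 \left(-3\right)\right) \left(-5 + S\right) = \left(S^{2} - 21\right) \left(-5 + S\right) = \left(-21 + S^{2}\right) \left(-5 + S\right)$)
$\frac{16742}{o{\left(146 \right)}} = \frac{16742}{\left(-21 + 146^{2}\right) \left(-5 + 146\right)} = \frac{16742}{\left(-21 + 21316\right) 141} = \frac{16742}{21295 \cdot 141} = \frac{16742}{3002595}$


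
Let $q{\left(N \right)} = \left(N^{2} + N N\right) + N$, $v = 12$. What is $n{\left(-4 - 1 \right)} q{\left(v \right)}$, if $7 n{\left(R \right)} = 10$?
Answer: $\frac{3000}{7} \approx 428.57$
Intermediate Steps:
$q{\left(N \right)} = N + 2 N^{2}$ ($q{\left(N \right)} = \left(N^{2} + N^{2}\right) + N = 2 N^{2} + N = N + 2 N^{2}$)
$n{\left(R \right)} = \frac{10}{7}$ ($n{\left(R \right)} = \frac{1}{7} \cdot 10 = \frac{10}{7}$)
$n{\left(-4 - 1 \right)} q{\left(v \right)} = \frac{10 \cdot 12 \left(1 + 2 \cdot 12\right)}{7} = \frac{10 \cdot 12 \left(1 + 24\right)}{7} = \frac{10 \cdot 12 \cdot 25}{7} = \frac{10}{7} \cdot 300 = \frac{3000}{7}$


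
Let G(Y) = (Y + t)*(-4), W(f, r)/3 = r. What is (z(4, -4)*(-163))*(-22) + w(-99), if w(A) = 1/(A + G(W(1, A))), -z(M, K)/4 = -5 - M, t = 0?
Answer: 140585545/1089 ≈ 1.2910e+5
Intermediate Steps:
W(f, r) = 3*r
z(M, K) = 20 + 4*M (z(M, K) = -4*(-5 - M) = 20 + 4*M)
G(Y) = -4*Y (G(Y) = (Y + 0)*(-4) = Y*(-4) = -4*Y)
w(A) = -1/(11*A) (w(A) = 1/(A - 12*A) = 1/(-11*A) = -1/(11*A))
(z(4, -4)*(-163))*(-22) + w(-99) = ((20 + 4*4)*(-163))*(-22) - 1/11/(-99) = ((20 + 16)*(-163))*(-22) - 1/11*(-1/99) = (36*(-163))*(-22) + 1/1089 = -5868*(-22) + 1/1089 = 129096 + 1/1089 = 140585545/1089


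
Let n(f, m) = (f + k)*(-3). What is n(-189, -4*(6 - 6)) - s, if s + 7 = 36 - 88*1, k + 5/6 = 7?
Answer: 1215/2 ≈ 607.50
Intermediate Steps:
k = 37/6 (k = -5/6 + 7 = 37/6 ≈ 6.1667)
s = -59 (s = -7 + (36 - 88*1) = -7 + (36 - 88) = -7 - 52 = -59)
n(f, m) = -37/2 - 3*f (n(f, m) = (f + 37/6)*(-3) = (37/6 + f)*(-3) = -37/2 - 3*f)
n(-189, -4*(6 - 6)) - s = (-37/2 - 3*(-189)) - 1*(-59) = (-37/2 + 567) + 59 = 1097/2 + 59 = 1215/2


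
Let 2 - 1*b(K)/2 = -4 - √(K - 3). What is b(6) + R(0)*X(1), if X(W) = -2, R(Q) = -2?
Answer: 16 + 2*√3 ≈ 19.464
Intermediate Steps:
b(K) = 12 + 2*√(-3 + K) (b(K) = 4 - 2*(-4 - √(K - 3)) = 4 - 2*(-4 - √(-3 + K)) = 4 + (8 + 2*√(-3 + K)) = 12 + 2*√(-3 + K))
b(6) + R(0)*X(1) = (12 + 2*√(-3 + 6)) - 2*(-2) = (12 + 2*√3) + 4 = 16 + 2*√3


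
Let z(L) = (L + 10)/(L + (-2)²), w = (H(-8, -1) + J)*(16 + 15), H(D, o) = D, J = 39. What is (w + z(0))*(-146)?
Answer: -140671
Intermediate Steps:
w = 961 (w = (-8 + 39)*(16 + 15) = 31*31 = 961)
z(L) = (10 + L)/(4 + L) (z(L) = (10 + L)/(L + 4) = (10 + L)/(4 + L))
(w + z(0))*(-146) = (961 + (10 + 0)/(4 + 0))*(-146) = (961 + 10/4)*(-146) = (961 + (¼)*10)*(-146) = (961 + 5/2)*(-146) = (1927/2)*(-146) = -140671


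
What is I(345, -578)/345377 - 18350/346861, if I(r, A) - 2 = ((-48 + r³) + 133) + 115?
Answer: 14237102429097/119797811597 ≈ 118.84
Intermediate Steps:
I(r, A) = 202 + r³ (I(r, A) = 2 + (((-48 + r³) + 133) + 115) = 2 + ((85 + r³) + 115) = 2 + (200 + r³) = 202 + r³)
I(345, -578)/345377 - 18350/346861 = (202 + 345³)/345377 - 18350/346861 = (202 + 41063625)*(1/345377) - 18350*1/346861 = 41063827*(1/345377) - 18350/346861 = 41063827/345377 - 18350/346861 = 14237102429097/119797811597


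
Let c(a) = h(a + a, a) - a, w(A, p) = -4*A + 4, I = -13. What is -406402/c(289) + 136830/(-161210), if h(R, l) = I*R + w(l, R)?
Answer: 6429075377/144363555 ≈ 44.534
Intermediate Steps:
w(A, p) = 4 - 4*A
h(R, l) = 4 - 13*R - 4*l (h(R, l) = -13*R + (4 - 4*l) = 4 - 13*R - 4*l)
c(a) = 4 - 31*a (c(a) = (4 - 13*(a + a) - 4*a) - a = (4 - 26*a - 4*a) - a = (4 - 30*a) - a = 4 - 31*a)
-406402/c(289) + 136830/(-161210) = -406402/(4 - 31*289) + 136830/(-161210) = -406402/(4 - 8959) + 136830*(-1/161210) = -406402/(-8955) - 13683/16121 = -406402*(-1/8955) - 13683/16121 = 406402/8955 - 13683/16121 = 6429075377/144363555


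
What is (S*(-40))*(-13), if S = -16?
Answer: -8320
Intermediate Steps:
(S*(-40))*(-13) = -16*(-40)*(-13) = 640*(-13) = -8320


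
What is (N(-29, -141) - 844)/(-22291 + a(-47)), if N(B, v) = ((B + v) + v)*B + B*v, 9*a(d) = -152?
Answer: -110376/200771 ≈ -0.54976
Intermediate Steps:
a(d) = -152/9 (a(d) = (1/9)*(-152) = -152/9)
N(B, v) = B*v + B*(B + 2*v) (N(B, v) = (B + 2*v)*B + B*v = B*(B + 2*v) + B*v = B*v + B*(B + 2*v))
(N(-29, -141) - 844)/(-22291 + a(-47)) = (-29*(-29 + 3*(-141)) - 844)/(-22291 - 152/9) = (-29*(-29 - 423) - 844)/(-200771/9) = (-29*(-452) - 844)*(-9/200771) = (13108 - 844)*(-9/200771) = 12264*(-9/200771) = -110376/200771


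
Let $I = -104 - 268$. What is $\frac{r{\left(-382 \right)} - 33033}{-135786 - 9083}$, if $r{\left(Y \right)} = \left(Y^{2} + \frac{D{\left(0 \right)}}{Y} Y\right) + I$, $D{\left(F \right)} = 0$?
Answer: $- \frac{112519}{144869} \approx -0.7767$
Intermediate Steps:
$I = -372$ ($I = -104 - 268 = -372$)
$r{\left(Y \right)} = -372 + Y^{2}$ ($r{\left(Y \right)} = \left(Y^{2} + \frac{0}{Y} Y\right) - 372 = \left(Y^{2} + 0 Y\right) - 372 = \left(Y^{2} + 0\right) - 372 = Y^{2} - 372 = -372 + Y^{2}$)
$\frac{r{\left(-382 \right)} - 33033}{-135786 - 9083} = \frac{\left(-372 + \left(-382\right)^{2}\right) - 33033}{-135786 - 9083} = \frac{\left(-372 + 145924\right) - 33033}{-144869} = \left(145552 - 33033\right) \left(- \frac{1}{144869}\right) = 112519 \left(- \frac{1}{144869}\right) = - \frac{112519}{144869}$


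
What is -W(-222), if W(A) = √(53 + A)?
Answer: -13*I ≈ -13.0*I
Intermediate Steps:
-W(-222) = -√(53 - 222) = -√(-169) = -13*I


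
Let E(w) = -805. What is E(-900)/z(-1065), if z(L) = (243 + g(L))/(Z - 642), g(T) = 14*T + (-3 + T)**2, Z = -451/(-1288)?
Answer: 4132225/9007656 ≈ 0.45875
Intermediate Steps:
Z = 451/1288 (Z = -451*(-1/1288) = 451/1288 ≈ 0.35016)
g(T) = (-3 + T)**2 + 14*T
z(L) = -312984/826445 - 18032*L/826445 - 1288*(-3 + L)**2/826445 (z(L) = (243 + ((-3 + L)**2 + 14*L))/(451/1288 - 642) = (243 + (-3 + L)**2 + 14*L)/(-826445/1288) = (243 + (-3 + L)**2 + 14*L)*(-1288/826445) = -312984/826445 - 18032*L/826445 - 1288*(-3 + L)**2/826445)
E(-900)/z(-1065) = -805/(-324576/826445 - 10304/826445*(-1065) - 1288/826445*(-1065)**2) = -805/(-324576/826445 + 2194752/165289 - 1288/826445*1134225) = -805/(-324576/826445 + 2194752/165289 - 292176360/165289) = -805/(-1450232616/826445) = -805*(-826445/1450232616) = 4132225/9007656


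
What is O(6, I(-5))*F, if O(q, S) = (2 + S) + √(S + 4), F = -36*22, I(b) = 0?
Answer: -3168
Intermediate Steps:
F = -792
O(q, S) = 2 + S + √(4 + S) (O(q, S) = (2 + S) + √(4 + S) = 2 + S + √(4 + S))
O(6, I(-5))*F = (2 + 0 + √(4 + 0))*(-792) = (2 + 0 + √4)*(-792) = (2 + 0 + 2)*(-792) = 4*(-792) = -3168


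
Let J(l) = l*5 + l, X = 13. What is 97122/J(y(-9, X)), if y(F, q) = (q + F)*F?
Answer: -16187/36 ≈ -449.64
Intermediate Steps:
y(F, q) = F*(F + q) (y(F, q) = (F + q)*F = F*(F + q))
J(l) = 6*l (J(l) = 5*l + l = 6*l)
97122/J(y(-9, X)) = 97122/((6*(-9*(-9 + 13)))) = 97122/((6*(-9*4))) = 97122/((6*(-36))) = 97122/(-216) = 97122*(-1/216) = -16187/36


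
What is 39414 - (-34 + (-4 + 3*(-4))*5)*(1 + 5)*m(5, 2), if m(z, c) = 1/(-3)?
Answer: 39186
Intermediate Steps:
m(z, c) = -⅓
39414 - (-34 + (-4 + 3*(-4))*5)*(1 + 5)*m(5, 2) = 39414 - (-34 + (-4 + 3*(-4))*5)*(1 + 5)*(-⅓) = 39414 - (-34 + (-4 - 12)*5)*6*(-⅓) = 39414 - (-34 - 16*5)*(-2) = 39414 - (-34 - 80)*(-2) = 39414 - (-114)*(-2) = 39414 - 1*228 = 39414 - 228 = 39186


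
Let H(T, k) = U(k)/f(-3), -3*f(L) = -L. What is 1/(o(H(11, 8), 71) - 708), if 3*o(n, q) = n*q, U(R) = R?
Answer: -3/2692 ≈ -0.0011144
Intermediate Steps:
f(L) = L/3 (f(L) = -(-1)*L/3 = L/3)
H(T, k) = -k (H(T, k) = k/(((⅓)*(-3))) = k/(-1) = k*(-1) = -k)
o(n, q) = n*q/3 (o(n, q) = (n*q)/3 = n*q/3)
1/(o(H(11, 8), 71) - 708) = 1/((⅓)*(-1*8)*71 - 708) = 1/((⅓)*(-8)*71 - 708) = 1/(-568/3 - 708) = 1/(-2692/3) = -3/2692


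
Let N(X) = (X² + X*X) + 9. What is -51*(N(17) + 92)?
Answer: -34629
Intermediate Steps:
N(X) = 9 + 2*X² (N(X) = (X² + X²) + 9 = 2*X² + 9 = 9 + 2*X²)
-51*(N(17) + 92) = -51*((9 + 2*17²) + 92) = -51*((9 + 2*289) + 92) = -51*((9 + 578) + 92) = -51*(587 + 92) = -51*679 = -34629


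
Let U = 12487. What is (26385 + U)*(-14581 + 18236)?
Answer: 142077160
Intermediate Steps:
(26385 + U)*(-14581 + 18236) = (26385 + 12487)*(-14581 + 18236) = 38872*3655 = 142077160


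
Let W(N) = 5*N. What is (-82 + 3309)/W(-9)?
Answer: -3227/45 ≈ -71.711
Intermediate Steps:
(-82 + 3309)/W(-9) = (-82 + 3309)/((5*(-9))) = 3227/(-45) = 3227*(-1/45) = -3227/45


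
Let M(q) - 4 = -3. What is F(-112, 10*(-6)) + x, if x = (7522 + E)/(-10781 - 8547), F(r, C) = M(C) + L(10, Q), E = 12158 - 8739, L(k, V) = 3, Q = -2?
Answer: 66371/19328 ≈ 3.4339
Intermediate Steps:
E = 3419
M(q) = 1 (M(q) = 4 - 3 = 1)
F(r, C) = 4 (F(r, C) = 1 + 3 = 4)
x = -10941/19328 (x = (7522 + 3419)/(-10781 - 8547) = 10941/(-19328) = 10941*(-1/19328) = -10941/19328 ≈ -0.56607)
F(-112, 10*(-6)) + x = 4 - 10941/19328 = 66371/19328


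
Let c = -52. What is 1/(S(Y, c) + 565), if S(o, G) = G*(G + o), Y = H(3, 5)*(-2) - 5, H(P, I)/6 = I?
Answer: 1/6649 ≈ 0.00015040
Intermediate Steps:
H(P, I) = 6*I
Y = -65 (Y = (6*5)*(-2) - 5 = 30*(-2) - 5 = -60 - 5 = -65)
1/(S(Y, c) + 565) = 1/(-52*(-52 - 65) + 565) = 1/(-52*(-117) + 565) = 1/(6084 + 565) = 1/6649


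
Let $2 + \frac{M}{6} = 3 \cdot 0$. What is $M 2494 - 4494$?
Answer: $-34422$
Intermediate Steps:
$M = -12$ ($M = -12 + 6 \cdot 3 \cdot 0 = -12 + 6 \cdot 0 = -12 + 0 = -12$)
$M 2494 - 4494 = \left(-12\right) 2494 - 4494 = -29928 - 4494 = -34422$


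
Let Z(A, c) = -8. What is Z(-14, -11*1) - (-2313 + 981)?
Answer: 1324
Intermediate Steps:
Z(-14, -11*1) - (-2313 + 981) = -8 - (-2313 + 981) = -8 - 1*(-1332) = -8 + 1332 = 1324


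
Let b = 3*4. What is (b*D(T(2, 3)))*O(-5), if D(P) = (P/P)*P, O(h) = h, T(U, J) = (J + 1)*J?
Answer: -720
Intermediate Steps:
T(U, J) = J*(1 + J) (T(U, J) = (1 + J)*J = J*(1 + J))
D(P) = P (D(P) = 1*P = P)
b = 12
(b*D(T(2, 3)))*O(-5) = (12*(3*(1 + 3)))*(-5) = (12*(3*4))*(-5) = (12*12)*(-5) = 144*(-5) = -720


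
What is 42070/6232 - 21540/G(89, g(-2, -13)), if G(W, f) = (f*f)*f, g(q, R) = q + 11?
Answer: -17261375/757188 ≈ -22.797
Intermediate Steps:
g(q, R) = 11 + q
G(W, f) = f³ (G(W, f) = f²*f = f³)
42070/6232 - 21540/G(89, g(-2, -13)) = 42070/6232 - 21540/(11 - 2)³ = 42070*(1/6232) - 21540/(9³) = 21035/3116 - 21540/729 = 21035/3116 - 21540*1/729 = 21035/3116 - 7180/243 = -17261375/757188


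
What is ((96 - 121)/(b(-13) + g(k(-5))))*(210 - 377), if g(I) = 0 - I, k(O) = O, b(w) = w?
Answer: -4175/8 ≈ -521.88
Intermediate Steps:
g(I) = -I
((96 - 121)/(b(-13) + g(k(-5))))*(210 - 377) = ((96 - 121)/(-13 - 1*(-5)))*(210 - 377) = -25/(-13 + 5)*(-167) = -25/(-8)*(-167) = -25*(-1/8)*(-167) = (25/8)*(-167) = -4175/8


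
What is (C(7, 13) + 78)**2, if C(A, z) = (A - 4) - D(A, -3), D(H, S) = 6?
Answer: 5625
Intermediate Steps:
C(A, z) = -10 + A (C(A, z) = (A - 4) - 1*6 = (-4 + A) - 6 = -10 + A)
(C(7, 13) + 78)**2 = ((-10 + 7) + 78)**2 = (-3 + 78)**2 = 75**2 = 5625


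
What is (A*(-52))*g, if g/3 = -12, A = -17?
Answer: -31824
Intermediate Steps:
g = -36 (g = 3*(-12) = -36)
(A*(-52))*g = -17*(-52)*(-36) = 884*(-36) = -31824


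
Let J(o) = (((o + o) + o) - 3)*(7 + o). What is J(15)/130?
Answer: 462/65 ≈ 7.1077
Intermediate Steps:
J(o) = (-3 + 3*o)*(7 + o) (J(o) = ((2*o + o) - 3)*(7 + o) = (3*o - 3)*(7 + o) = (-3 + 3*o)*(7 + o))
J(15)/130 = (-21 + 3*15² + 18*15)/130 = (-21 + 3*225 + 270)/130 = (-21 + 675 + 270)/130 = (1/130)*924 = 462/65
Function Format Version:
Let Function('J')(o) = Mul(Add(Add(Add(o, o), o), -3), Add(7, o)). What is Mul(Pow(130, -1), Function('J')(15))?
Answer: Rational(462, 65) ≈ 7.1077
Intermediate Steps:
Function('J')(o) = Mul(Add(-3, Mul(3, o)), Add(7, o)) (Function('J')(o) = Mul(Add(Add(Mul(2, o), o), -3), Add(7, o)) = Mul(Add(Mul(3, o), -3), Add(7, o)) = Mul(Add(-3, Mul(3, o)), Add(7, o)))
Mul(Pow(130, -1), Function('J')(15)) = Mul(Pow(130, -1), Add(-21, Mul(3, Pow(15, 2)), Mul(18, 15))) = Mul(Rational(1, 130), Add(-21, Mul(3, 225), 270)) = Mul(Rational(1, 130), Add(-21, 675, 270)) = Mul(Rational(1, 130), 924) = Rational(462, 65)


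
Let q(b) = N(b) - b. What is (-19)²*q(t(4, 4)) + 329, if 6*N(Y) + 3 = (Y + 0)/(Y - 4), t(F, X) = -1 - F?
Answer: 53647/27 ≈ 1986.9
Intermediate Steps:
N(Y) = -½ + Y/(6*(-4 + Y)) (N(Y) = -½ + ((Y + 0)/(Y - 4))/6 = -½ + (Y/(-4 + Y))/6 = -½ + Y/(6*(-4 + Y)))
q(b) = -b + (6 - b)/(3*(-4 + b)) (q(b) = (6 - b)/(3*(-4 + b)) - b = -b + (6 - b)/(3*(-4 + b)))
(-19)²*q(t(4, 4)) + 329 = (-19)²*((2 - (-1 - 1*4)/3 - (-1 - 1*4)*(-4 + (-1 - 1*4)))/(-4 + (-1 - 1*4))) + 329 = 361*((2 - (-1 - 4)/3 - (-1 - 4)*(-4 + (-1 - 4)))/(-4 + (-1 - 4))) + 329 = 361*((2 - ⅓*(-5) - 1*(-5)*(-4 - 5))/(-4 - 5)) + 329 = 361*((2 + 5/3 - 1*(-5)*(-9))/(-9)) + 329 = 361*(-(2 + 5/3 - 45)/9) + 329 = 361*(-⅑*(-124/3)) + 329 = 361*(124/27) + 329 = 44764/27 + 329 = 53647/27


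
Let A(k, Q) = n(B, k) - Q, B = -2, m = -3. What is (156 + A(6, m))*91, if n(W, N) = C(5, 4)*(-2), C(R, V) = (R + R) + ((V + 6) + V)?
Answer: 10101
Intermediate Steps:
C(R, V) = 6 + 2*R + 2*V (C(R, V) = 2*R + ((6 + V) + V) = 2*R + (6 + 2*V) = 6 + 2*R + 2*V)
n(W, N) = -48 (n(W, N) = (6 + 2*5 + 2*4)*(-2) = (6 + 10 + 8)*(-2) = 24*(-2) = -48)
A(k, Q) = -48 - Q
(156 + A(6, m))*91 = (156 + (-48 - 1*(-3)))*91 = (156 + (-48 + 3))*91 = (156 - 45)*91 = 111*91 = 10101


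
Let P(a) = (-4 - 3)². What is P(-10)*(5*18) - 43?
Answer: 4367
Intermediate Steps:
P(a) = 49 (P(a) = (-7)² = 49)
P(-10)*(5*18) - 43 = 49*(5*18) - 43 = 49*90 - 43 = 4410 - 43 = 4367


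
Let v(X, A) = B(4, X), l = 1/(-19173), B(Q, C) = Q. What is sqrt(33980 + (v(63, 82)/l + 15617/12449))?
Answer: I*sqrt(6619208877879)/12449 ≈ 206.67*I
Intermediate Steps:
l = -1/19173 ≈ -5.2157e-5
v(X, A) = 4
sqrt(33980 + (v(63, 82)/l + 15617/12449)) = sqrt(33980 + (4/(-1/19173) + 15617/12449)) = sqrt(33980 + (4*(-19173) + 15617*(1/12449))) = sqrt(33980 + (-76692 + 15617/12449)) = sqrt(33980 - 954723091/12449) = sqrt(-531706071/12449) = I*sqrt(6619208877879)/12449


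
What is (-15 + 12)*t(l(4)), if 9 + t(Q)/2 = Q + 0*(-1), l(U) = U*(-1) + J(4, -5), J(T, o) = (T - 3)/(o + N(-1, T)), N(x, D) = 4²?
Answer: 852/11 ≈ 77.455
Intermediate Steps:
N(x, D) = 16
J(T, o) = (-3 + T)/(16 + o) (J(T, o) = (T - 3)/(o + 16) = (-3 + T)/(16 + o))
l(U) = 1/11 - U (l(U) = U*(-1) + (-3 + 4)/(16 - 5) = -U + 1/11 = 1/11 - U)
t(Q) = -18 + 2*Q (t(Q) = -18 + 2*(Q + 0*(-1)) = -18 + 2*(Q + 0) = -18 + 2*Q)
(-15 + 12)*t(l(4)) = (-15 + 12)*(-18 + 2*(1/11 - 1*4)) = -3*(-18 + 2*(1/11 - 4)) = -3*(-18 + 2*(-43/11)) = -3*(-18 - 86/11) = -3*(-284/11) = 852/11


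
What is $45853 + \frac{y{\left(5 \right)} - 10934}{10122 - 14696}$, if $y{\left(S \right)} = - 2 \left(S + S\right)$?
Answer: $\frac{104871288}{2287} \approx 45855.0$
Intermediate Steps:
$y{\left(S \right)} = - 4 S$ ($y{\left(S \right)} = - 2 \cdot 2 S = - 4 S$)
$45853 + \frac{y{\left(5 \right)} - 10934}{10122 - 14696} = 45853 + \frac{\left(-4\right) 5 - 10934}{10122 - 14696} = 45853 + \frac{-20 - 10934}{-4574} = 45853 - - \frac{5477}{2287} = 45853 + \frac{5477}{2287} = \frac{104871288}{2287}$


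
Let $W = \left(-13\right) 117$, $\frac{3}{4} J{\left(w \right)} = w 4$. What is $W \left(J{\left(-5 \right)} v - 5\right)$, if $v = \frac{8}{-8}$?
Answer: $-32955$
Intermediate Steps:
$v = -1$ ($v = 8 \left(- \frac{1}{8}\right) = -1$)
$J{\left(w \right)} = \frac{16 w}{3}$ ($J{\left(w \right)} = \frac{4 w 4}{3} = \frac{4 \cdot 4 w}{3} = \frac{16 w}{3}$)
$W = -1521$
$W \left(J{\left(-5 \right)} v - 5\right) = - 1521 \left(\frac{16}{3} \left(-5\right) \left(-1\right) - 5\right) = - 1521 \left(\left(- \frac{80}{3}\right) \left(-1\right) - 5\right) = - 1521 \left(\frac{80}{3} - 5\right) = \left(-1521\right) \frac{65}{3} = -32955$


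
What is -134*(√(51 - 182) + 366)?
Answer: -49044 - 134*I*√131 ≈ -49044.0 - 1533.7*I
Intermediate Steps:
-134*(√(51 - 182) + 366) = -134*(√(-131) + 366) = -134*(I*√131 + 366) = -134*(366 + I*√131) = -49044 - 134*I*√131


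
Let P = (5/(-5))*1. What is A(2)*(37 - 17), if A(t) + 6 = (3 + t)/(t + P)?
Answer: -20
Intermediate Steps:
P = -1 (P = (5*(-1/5))*1 = -1*1 = -1)
A(t) = -6 + (3 + t)/(-1 + t) (A(t) = -6 + (3 + t)/(t - 1) = -6 + (3 + t)/(-1 + t))
A(2)*(37 - 17) = ((9 - 5*2)/(-1 + 2))*(37 - 17) = ((9 - 10)/1)*20 = (1*(-1))*20 = -1*20 = -20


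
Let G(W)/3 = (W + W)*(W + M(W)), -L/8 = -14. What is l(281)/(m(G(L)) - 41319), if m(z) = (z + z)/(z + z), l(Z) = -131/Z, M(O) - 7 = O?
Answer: 131/11610358 ≈ 1.1283e-5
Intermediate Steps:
L = 112 (L = -8*(-14) = 112)
M(O) = 7 + O
G(W) = 6*W*(7 + 2*W) (G(W) = 3*((W + W)*(W + (7 + W))) = 3*((2*W)*(7 + 2*W)) = 3*(2*W*(7 + 2*W)) = 6*W*(7 + 2*W))
m(z) = 1 (m(z) = (2*z)/((2*z)) = (2*z)*(1/(2*z)) = 1)
l(281)/(m(G(L)) - 41319) = (-131/281)/(1 - 41319) = -131*1/281/(-41318) = -131/281*(-1/41318) = 131/11610358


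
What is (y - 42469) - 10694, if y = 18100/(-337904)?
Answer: -4491002113/84476 ≈ -53163.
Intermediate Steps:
y = -4525/84476 (y = 18100*(-1/337904) = -4525/84476 ≈ -0.053566)
(y - 42469) - 10694 = (-4525/84476 - 42469) - 10694 = -3587615769/84476 - 10694 = -4491002113/84476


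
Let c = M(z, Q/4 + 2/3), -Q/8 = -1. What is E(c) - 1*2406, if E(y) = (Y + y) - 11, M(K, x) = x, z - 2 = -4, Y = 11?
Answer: -7210/3 ≈ -2403.3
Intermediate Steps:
Q = 8 (Q = -8*(-1) = 8)
z = -2 (z = 2 - 4 = -2)
c = 8/3 (c = 8/4 + 2/3 = 8*(1/4) + 2*(1/3) = 2 + 2/3 = 8/3 ≈ 2.6667)
E(y) = y (E(y) = (11 + y) - 11 = y)
E(c) - 1*2406 = 8/3 - 1*2406 = 8/3 - 2406 = -7210/3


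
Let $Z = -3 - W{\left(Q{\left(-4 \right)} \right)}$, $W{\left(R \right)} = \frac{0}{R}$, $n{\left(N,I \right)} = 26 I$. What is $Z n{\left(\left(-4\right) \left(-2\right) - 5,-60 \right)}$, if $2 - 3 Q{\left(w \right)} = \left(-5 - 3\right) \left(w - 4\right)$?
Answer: $4680$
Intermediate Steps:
$Q{\left(w \right)} = -10 + \frac{8 w}{3}$ ($Q{\left(w \right)} = \frac{2}{3} - \frac{\left(-5 - 3\right) \left(w - 4\right)}{3} = \frac{2}{3} - \frac{\left(-8\right) \left(-4 + w\right)}{3} = \frac{2}{3} - \frac{32 - 8 w}{3} = \frac{2}{3} + \left(- \frac{32}{3} + \frac{8 w}{3}\right) = -10 + \frac{8 w}{3}$)
$W{\left(R \right)} = 0$
$Z = -3$ ($Z = -3 - 0 = -3 + 0 = -3$)
$Z n{\left(\left(-4\right) \left(-2\right) - 5,-60 \right)} = - 3 \cdot 26 \left(-60\right) = \left(-3\right) \left(-1560\right) = 4680$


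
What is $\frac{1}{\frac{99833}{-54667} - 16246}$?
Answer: $- \frac{54667}{888219915} \approx -6.1547 \cdot 10^{-5}$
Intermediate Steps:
$\frac{1}{\frac{99833}{-54667} - 16246} = \frac{1}{99833 \left(- \frac{1}{54667}\right) - 16246} = \frac{1}{- \frac{99833}{54667} - 16246} = \frac{1}{- \frac{888219915}{54667}} = - \frac{54667}{888219915}$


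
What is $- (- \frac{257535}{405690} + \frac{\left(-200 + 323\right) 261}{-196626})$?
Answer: $\frac{353677461}{443162233} \approx 0.79808$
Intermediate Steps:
$- (- \frac{257535}{405690} + \frac{\left(-200 + 323\right) 261}{-196626}) = - (\left(-257535\right) \frac{1}{405690} + 123 \cdot 261 \left(- \frac{1}{196626}\right)) = - (- \frac{17169}{27046} + 32103 \left(- \frac{1}{196626}\right)) = - (- \frac{17169}{27046} - \frac{10701}{65542}) = \left(-1\right) \left(- \frac{353677461}{443162233}\right) = \frac{353677461}{443162233}$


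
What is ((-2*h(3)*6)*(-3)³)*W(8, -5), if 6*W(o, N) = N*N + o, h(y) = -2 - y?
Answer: -8910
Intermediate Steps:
W(o, N) = o/6 + N²/6 (W(o, N) = (N*N + o)/6 = (N² + o)/6 = (o + N²)/6 = o/6 + N²/6)
((-2*h(3)*6)*(-3)³)*W(8, -5) = ((-2*(-2 - 1*3)*6)*(-3)³)*((⅙)*8 + (⅙)*(-5)²) = ((-2*(-2 - 3)*6)*(-27))*(4/3 + (⅙)*25) = ((-2*(-5)*6)*(-27))*(4/3 + 25/6) = ((10*6)*(-27))*(11/2) = (60*(-27))*(11/2) = -1620*11/2 = -8910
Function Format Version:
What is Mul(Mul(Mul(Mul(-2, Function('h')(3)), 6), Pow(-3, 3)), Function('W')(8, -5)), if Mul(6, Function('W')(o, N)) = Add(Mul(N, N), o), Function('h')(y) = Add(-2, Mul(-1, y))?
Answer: -8910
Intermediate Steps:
Function('W')(o, N) = Add(Mul(Rational(1, 6), o), Mul(Rational(1, 6), Pow(N, 2))) (Function('W')(o, N) = Mul(Rational(1, 6), Add(Mul(N, N), o)) = Mul(Rational(1, 6), Add(Pow(N, 2), o)) = Mul(Rational(1, 6), Add(o, Pow(N, 2))) = Add(Mul(Rational(1, 6), o), Mul(Rational(1, 6), Pow(N, 2))))
Mul(Mul(Mul(Mul(-2, Function('h')(3)), 6), Pow(-3, 3)), Function('W')(8, -5)) = Mul(Mul(Mul(Mul(-2, Add(-2, Mul(-1, 3))), 6), Pow(-3, 3)), Add(Mul(Rational(1, 6), 8), Mul(Rational(1, 6), Pow(-5, 2)))) = Mul(Mul(Mul(Mul(-2, Add(-2, -3)), 6), -27), Add(Rational(4, 3), Mul(Rational(1, 6), 25))) = Mul(Mul(Mul(Mul(-2, -5), 6), -27), Add(Rational(4, 3), Rational(25, 6))) = Mul(Mul(Mul(10, 6), -27), Rational(11, 2)) = Mul(Mul(60, -27), Rational(11, 2)) = Mul(-1620, Rational(11, 2)) = -8910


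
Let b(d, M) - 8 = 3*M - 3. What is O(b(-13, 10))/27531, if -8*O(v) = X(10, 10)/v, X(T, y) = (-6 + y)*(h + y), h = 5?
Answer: -1/128478 ≈ -7.7834e-6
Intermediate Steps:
X(T, y) = (-6 + y)*(5 + y)
b(d, M) = 5 + 3*M (b(d, M) = 8 + (3*M - 3) = 8 + (-3 + 3*M) = 5 + 3*M)
O(v) = -15/(2*v) (O(v) = -(-30 + 10² - 1*10)/(8*v) = -(-30 + 100 - 10)/(8*v) = -15/(2*v))
O(b(-13, 10))/27531 = -15/(2*(5 + 3*10))/27531 = -15/(2*(5 + 30))*(1/27531) = -15/2/35*(1/27531) = -15/2*1/35*(1/27531) = -3/14*1/27531 = -1/128478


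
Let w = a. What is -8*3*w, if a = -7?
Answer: 168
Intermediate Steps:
w = -7
-8*3*w = -8*3*(-7) = -24*(-7) = -1*(-168) = 168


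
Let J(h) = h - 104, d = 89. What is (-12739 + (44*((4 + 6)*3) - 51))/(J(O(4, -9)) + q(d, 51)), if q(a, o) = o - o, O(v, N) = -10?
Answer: 5735/57 ≈ 100.61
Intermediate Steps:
q(a, o) = 0
J(h) = -104 + h
(-12739 + (44*((4 + 6)*3) - 51))/(J(O(4, -9)) + q(d, 51)) = (-12739 + (44*((4 + 6)*3) - 51))/((-104 - 10) + 0) = (-12739 + (44*(10*3) - 51))/(-114 + 0) = (-12739 + (44*30 - 51))/(-114) = (-12739 + (1320 - 51))*(-1/114) = (-12739 + 1269)*(-1/114) = -11470*(-1/114) = 5735/57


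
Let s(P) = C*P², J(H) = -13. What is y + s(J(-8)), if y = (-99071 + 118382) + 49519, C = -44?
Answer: 61394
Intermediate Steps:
s(P) = -44*P²
y = 68830 (y = 19311 + 49519 = 68830)
y + s(J(-8)) = 68830 - 44*(-13)² = 68830 - 44*169 = 68830 - 7436 = 61394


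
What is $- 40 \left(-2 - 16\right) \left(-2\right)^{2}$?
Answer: $2880$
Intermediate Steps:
$- 40 \left(-2 - 16\right) \left(-2\right)^{2} = \left(-40\right) \left(-18\right) 4 = 720 \cdot 4 = 2880$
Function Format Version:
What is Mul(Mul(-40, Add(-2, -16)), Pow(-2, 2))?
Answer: 2880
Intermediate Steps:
Mul(Mul(-40, Add(-2, -16)), Pow(-2, 2)) = Mul(Mul(-40, -18), 4) = Mul(720, 4) = 2880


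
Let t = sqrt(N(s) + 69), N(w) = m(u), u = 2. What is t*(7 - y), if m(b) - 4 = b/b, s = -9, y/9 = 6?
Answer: -47*sqrt(74) ≈ -404.31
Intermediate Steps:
y = 54 (y = 9*6 = 54)
m(b) = 5 (m(b) = 4 + b/b = 4 + 1 = 5)
N(w) = 5
t = sqrt(74) (t = sqrt(5 + 69) = sqrt(74) ≈ 8.6023)
t*(7 - y) = sqrt(74)*(7 - 1*54) = sqrt(74)*(7 - 54) = sqrt(74)*(-47) = -47*sqrt(74)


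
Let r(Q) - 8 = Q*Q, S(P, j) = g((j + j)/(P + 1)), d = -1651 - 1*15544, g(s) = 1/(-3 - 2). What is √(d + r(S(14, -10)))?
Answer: I*√429674/5 ≈ 131.1*I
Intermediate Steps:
g(s) = -⅕ (g(s) = 1/(-5) = -⅕)
d = -17195 (d = -1651 - 15544 = -17195)
S(P, j) = -⅕
r(Q) = 8 + Q² (r(Q) = 8 + Q*Q = 8 + Q²)
√(d + r(S(14, -10))) = √(-17195 + (8 + (-⅕)²)) = √(-17195 + (8 + 1/25)) = √(-17195 + 201/25) = √(-429674/25) = I*√429674/5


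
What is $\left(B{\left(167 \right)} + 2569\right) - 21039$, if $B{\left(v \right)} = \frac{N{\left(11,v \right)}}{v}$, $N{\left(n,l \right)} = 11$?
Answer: $- \frac{3084479}{167} \approx -18470.0$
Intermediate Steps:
$B{\left(v \right)} = \frac{11}{v}$
$\left(B{\left(167 \right)} + 2569\right) - 21039 = \left(\frac{11}{167} + 2569\right) - 21039 = \frac{429034}{167} - 21039 = - \frac{3084479}{167}$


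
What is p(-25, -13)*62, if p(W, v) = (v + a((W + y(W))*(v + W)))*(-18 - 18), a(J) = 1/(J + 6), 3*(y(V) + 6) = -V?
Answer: 37746468/1301 ≈ 29013.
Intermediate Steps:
y(V) = -6 - V/3 (y(V) = -6 + (-V)/3 = -6 - V/3)
a(J) = 1/(6 + J)
p(W, v) = -36*v - 36/(6 + (-6 + 2*W/3)*(W + v)) (p(W, v) = (v + 1/(6 + (W + (-6 - W/3))*(v + W)))*(-18 - 18) = (v + 1/(6 + (-6 + 2*W/3)*(W + v)))*(-36) = -36*v - 36/(6 + (-6 + 2*W/3)*(W + v)))
p(-25, -13)*62 = (18*(-3 - 18*(-13) + 18*(-13)² - 2*(-25)*(-13)² - 2*(-13)*(-25)² + 18*(-25)*(-13))/(9 + (-25)² - 9*(-25) - 9*(-13) - 25*(-13)))*62 = (18*(-3 + 234 + 18*169 - 2*(-25)*169 - 2*(-13)*625 + 5850)/(9 + 625 + 225 + 117 + 325))*62 = (18*(-3 + 234 + 3042 + 8450 + 16250 + 5850)/1301)*62 = (18*(1/1301)*33823)*62 = (608814/1301)*62 = 37746468/1301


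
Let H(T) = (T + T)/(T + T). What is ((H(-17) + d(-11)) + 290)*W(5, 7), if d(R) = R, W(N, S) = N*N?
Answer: 7000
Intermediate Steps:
W(N, S) = N**2
H(T) = 1 (H(T) = (2*T)/((2*T)) = (2*T)*(1/(2*T)) = 1)
((H(-17) + d(-11)) + 290)*W(5, 7) = ((1 - 11) + 290)*5**2 = (-10 + 290)*25 = 280*25 = 7000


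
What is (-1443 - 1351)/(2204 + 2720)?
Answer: -1397/2462 ≈ -0.56742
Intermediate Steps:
(-1443 - 1351)/(2204 + 2720) = -2794/4924 = -2794*1/4924 = -1397/2462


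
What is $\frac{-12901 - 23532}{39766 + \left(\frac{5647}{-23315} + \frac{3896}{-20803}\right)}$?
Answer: $- \frac{17670804522185}{19287174355089} \approx -0.91619$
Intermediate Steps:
$\frac{-12901 - 23532}{39766 + \left(\frac{5647}{-23315} + \frac{3896}{-20803}\right)} = - \frac{36433}{39766 + \left(5647 \left(- \frac{1}{23315}\right) + 3896 \left(- \frac{1}{20803}\right)\right)} = - \frac{36433}{39766 - \frac{208309781}{485021945}} = - \frac{36433}{\frac{19287174355089}{485021945}} = \left(-36433\right) \frac{485021945}{19287174355089} = - \frac{17670804522185}{19287174355089}$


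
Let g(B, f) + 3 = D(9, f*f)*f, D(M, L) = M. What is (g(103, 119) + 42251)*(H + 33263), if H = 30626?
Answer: 2767607591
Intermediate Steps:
g(B, f) = -3 + 9*f
(g(103, 119) + 42251)*(H + 33263) = ((-3 + 9*119) + 42251)*(30626 + 33263) = ((-3 + 1071) + 42251)*63889 = (1068 + 42251)*63889 = 43319*63889 = 2767607591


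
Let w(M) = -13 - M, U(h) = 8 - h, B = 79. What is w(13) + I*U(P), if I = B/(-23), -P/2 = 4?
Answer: -1862/23 ≈ -80.957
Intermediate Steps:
P = -8 (P = -2*4 = -8)
I = -79/23 (I = 79/(-23) = 79*(-1/23) = -79/23 ≈ -3.4348)
w(13) + I*U(P) = (-13 - 1*13) - 79*(8 - 1*(-8))/23 = (-13 - 13) - 79*(8 + 8)/23 = -26 - 79/23*16 = -26 - 1264/23 = -1862/23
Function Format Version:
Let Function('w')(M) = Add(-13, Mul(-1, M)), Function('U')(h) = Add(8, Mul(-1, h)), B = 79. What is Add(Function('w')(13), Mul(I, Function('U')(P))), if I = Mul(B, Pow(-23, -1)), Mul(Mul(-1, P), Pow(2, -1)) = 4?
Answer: Rational(-1862, 23) ≈ -80.957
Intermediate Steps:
P = -8 (P = Mul(-2, 4) = -8)
I = Rational(-79, 23) (I = Mul(79, Pow(-23, -1)) = Mul(79, Rational(-1, 23)) = Rational(-79, 23) ≈ -3.4348)
Add(Function('w')(13), Mul(I, Function('U')(P))) = Add(Add(-13, Mul(-1, 13)), Mul(Rational(-79, 23), Add(8, Mul(-1, -8)))) = Add(Add(-13, -13), Mul(Rational(-79, 23), Add(8, 8))) = Add(-26, Mul(Rational(-79, 23), 16)) = Add(-26, Rational(-1264, 23)) = Rational(-1862, 23)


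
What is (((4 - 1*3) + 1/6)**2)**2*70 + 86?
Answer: 139763/648 ≈ 215.68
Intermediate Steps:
(((4 - 1*3) + 1/6)**2)**2*70 + 86 = (((4 - 3) + 1/6)**2)**2*70 + 86 = ((1 + 1/6)**2)**2*70 + 86 = ((7/6)**2)**2*70 + 86 = (49/36)**2*70 + 86 = (2401/1296)*70 + 86 = 84035/648 + 86 = 139763/648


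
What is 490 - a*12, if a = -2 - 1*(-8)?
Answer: 418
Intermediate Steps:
a = 6 (a = -2 + 8 = 6)
490 - a*12 = 490 - 6*12 = 490 - 1*72 = 490 - 72 = 418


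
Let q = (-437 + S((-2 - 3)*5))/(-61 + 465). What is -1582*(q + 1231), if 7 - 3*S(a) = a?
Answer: -1179138163/606 ≈ -1.9458e+6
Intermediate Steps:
S(a) = 7/3 - a/3
q = -1279/1212 (q = (-437 + (7/3 - (-2 - 3)*5/3))/(-61 + 465) = (-437 + (7/3 - (-5)*5/3))/404 = (-437 + (7/3 - ⅓*(-25)))*(1/404) = (-437 + (7/3 + 25/3))*(1/404) = (-437 + 32/3)*(1/404) = -1279/3*1/404 = -1279/1212 ≈ -1.0553)
-1582*(q + 1231) = -1582*(-1279/1212 + 1231) = -1582*1490693/1212 = -1179138163/606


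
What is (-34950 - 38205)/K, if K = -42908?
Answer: 73155/42908 ≈ 1.7049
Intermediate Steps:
(-34950 - 38205)/K = (-34950 - 38205)/(-42908) = -73155*(-1/42908) = 73155/42908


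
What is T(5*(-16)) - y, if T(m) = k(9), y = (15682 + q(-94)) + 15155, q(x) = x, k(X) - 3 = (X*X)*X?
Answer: -30011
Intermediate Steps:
k(X) = 3 + X**3 (k(X) = 3 + (X*X)*X = 3 + X**2*X = 3 + X**3)
y = 30743 (y = (15682 - 94) + 15155 = 15588 + 15155 = 30743)
T(m) = 732 (T(m) = 3 + 9**3 = 3 + 729 = 732)
T(5*(-16)) - y = 732 - 1*30743 = 732 - 30743 = -30011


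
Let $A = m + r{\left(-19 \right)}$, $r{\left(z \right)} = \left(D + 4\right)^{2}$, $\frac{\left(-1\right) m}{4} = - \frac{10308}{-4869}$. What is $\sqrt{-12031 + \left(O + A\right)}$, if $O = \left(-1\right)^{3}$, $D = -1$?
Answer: $\frac{i \sqrt{31692439479}}{1623} \approx 109.69 i$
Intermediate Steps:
$O = -1$
$m = - \frac{13744}{1623}$ ($m = - 4 \left(- \frac{10308}{-4869}\right) = - 4 \left(\left(-10308\right) \left(- \frac{1}{4869}\right)\right) = \left(-4\right) \frac{3436}{1623} = - \frac{13744}{1623} \approx -8.4683$)
$r{\left(z \right)} = 9$ ($r{\left(z \right)} = \left(-1 + 4\right)^{2} = 3^{2} = 9$)
$A = \frac{863}{1623}$ ($A = - \frac{13744}{1623} + 9 = \frac{863}{1623} \approx 0.53173$)
$\sqrt{-12031 + \left(O + A\right)} = \sqrt{-12031 + \left(-1 + \frac{863}{1623}\right)} = \sqrt{-12031 - \frac{760}{1623}} = \sqrt{- \frac{19527073}{1623}} = \frac{i \sqrt{31692439479}}{1623}$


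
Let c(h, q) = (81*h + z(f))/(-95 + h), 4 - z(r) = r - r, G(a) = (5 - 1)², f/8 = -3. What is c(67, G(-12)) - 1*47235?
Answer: -1328011/28 ≈ -47429.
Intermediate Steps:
f = -24 (f = 8*(-3) = -24)
G(a) = 16 (G(a) = 4² = 16)
z(r) = 4 (z(r) = 4 - (r - r) = 4 - 1*0 = 4 + 0 = 4)
c(h, q) = (4 + 81*h)/(-95 + h) (c(h, q) = (81*h + 4)/(-95 + h) = (4 + 81*h)/(-95 + h))
c(67, G(-12)) - 1*47235 = (4 + 81*67)/(-95 + 67) - 1*47235 = (4 + 5427)/(-28) - 47235 = -1/28*5431 - 47235 = -5431/28 - 47235 = -1328011/28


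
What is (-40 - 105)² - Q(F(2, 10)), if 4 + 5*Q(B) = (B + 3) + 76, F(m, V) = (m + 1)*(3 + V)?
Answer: 105011/5 ≈ 21002.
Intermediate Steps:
F(m, V) = (1 + m)*(3 + V)
Q(B) = 15 + B/5 (Q(B) = -⅘ + ((B + 3) + 76)/5 = -⅘ + ((3 + B) + 76)/5 = -⅘ + (79 + B)/5 = -⅘ + (79/5 + B/5) = 15 + B/5)
(-40 - 105)² - Q(F(2, 10)) = (-40 - 105)² - (15 + (3 + 10 + 3*2 + 10*2)/5) = (-145)² - (15 + (3 + 10 + 6 + 20)/5) = 21025 - (15 + (⅕)*39) = 21025 - (15 + 39/5) = 21025 - 1*114/5 = 21025 - 114/5 = 105011/5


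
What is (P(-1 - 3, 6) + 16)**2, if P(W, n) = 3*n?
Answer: 1156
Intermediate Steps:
(P(-1 - 3, 6) + 16)**2 = (3*6 + 16)**2 = (18 + 16)**2 = 34**2 = 1156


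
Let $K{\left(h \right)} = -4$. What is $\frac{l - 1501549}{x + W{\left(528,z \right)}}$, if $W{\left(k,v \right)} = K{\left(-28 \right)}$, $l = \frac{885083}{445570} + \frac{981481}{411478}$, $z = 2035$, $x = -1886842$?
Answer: $\frac{34412071791048587}{43242324460642645} \approx 0.7958$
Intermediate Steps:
$l = \frac{200377667961}{45835563115}$ ($l = 885083 \cdot \frac{1}{445570} + 981481 \cdot \frac{1}{411478} = \frac{885083}{445570} + \frac{981481}{411478} = \frac{200377667961}{45835563115} \approx 4.3717$)
$W{\left(k,v \right)} = -4$
$\frac{l - 1501549}{x + W{\left(528,z \right)}} = \frac{\frac{200377667961}{45835563115} - 1501549}{-1886842 - 4} = - \frac{68824143582097174}{45835563115 \left(-1886846\right)} = \left(- \frac{68824143582097174}{45835563115}\right) \left(- \frac{1}{1886846}\right) = \frac{34412071791048587}{43242324460642645}$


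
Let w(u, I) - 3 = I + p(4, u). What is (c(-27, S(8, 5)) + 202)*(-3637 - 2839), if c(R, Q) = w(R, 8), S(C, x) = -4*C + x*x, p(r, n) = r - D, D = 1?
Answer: -1398816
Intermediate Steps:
p(r, n) = -1 + r (p(r, n) = r - 1*1 = r - 1 = -1 + r)
w(u, I) = 6 + I (w(u, I) = 3 + (I + (-1 + 4)) = 3 + (I + 3) = 3 + (3 + I) = 6 + I)
S(C, x) = x² - 4*C (S(C, x) = -4*C + x² = x² - 4*C)
c(R, Q) = 14 (c(R, Q) = 6 + 8 = 14)
(c(-27, S(8, 5)) + 202)*(-3637 - 2839) = (14 + 202)*(-3637 - 2839) = 216*(-6476) = -1398816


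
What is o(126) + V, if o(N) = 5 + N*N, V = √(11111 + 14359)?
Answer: 15881 + 3*√2830 ≈ 16041.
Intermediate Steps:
V = 3*√2830 (V = √25470 = 3*√2830 ≈ 159.59)
o(N) = 5 + N²
o(126) + V = (5 + 126²) + 3*√2830 = (5 + 15876) + 3*√2830 = 15881 + 3*√2830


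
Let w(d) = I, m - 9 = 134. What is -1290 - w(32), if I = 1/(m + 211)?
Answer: -456661/354 ≈ -1290.0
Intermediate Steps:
m = 143 (m = 9 + 134 = 143)
I = 1/354 (I = 1/(143 + 211) = 1/354 ≈ 0.0028249)
w(d) = 1/354
-1290 - w(32) = -1290 - 1*1/354 = -1290 - 1/354 = -456661/354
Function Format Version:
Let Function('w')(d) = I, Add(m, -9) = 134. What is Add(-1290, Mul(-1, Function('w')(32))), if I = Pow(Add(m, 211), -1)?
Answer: Rational(-456661, 354) ≈ -1290.0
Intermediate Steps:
m = 143 (m = Add(9, 134) = 143)
I = Rational(1, 354) (I = Pow(Add(143, 211), -1) = Pow(354, -1) = Rational(1, 354) ≈ 0.0028249)
Function('w')(d) = Rational(1, 354)
Add(-1290, Mul(-1, Function('w')(32))) = Add(-1290, Mul(-1, Rational(1, 354))) = Add(-1290, Rational(-1, 354)) = Rational(-456661, 354)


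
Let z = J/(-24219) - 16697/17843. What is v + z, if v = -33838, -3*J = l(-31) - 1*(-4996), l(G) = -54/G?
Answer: -1359949696840087/40188984381 ≈ -33839.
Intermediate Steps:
J = -154930/93 (J = -(-54/(-31) - 1*(-4996))/3 = -(-54*(-1/31) + 4996)/3 = -(54/31 + 4996)/3 = -⅓*154930/31 = -154930/93 ≈ -1665.9)
z = -34843355809/40188984381 (z = -154930/93/(-24219) - 16697/17843 = -154930/93*(-1/24219) - 16697*1/17843 = 154930/2252367 - 16697/17843 = -34843355809/40188984381 ≈ -0.86699)
v + z = -33838 - 34843355809/40188984381 = -1359949696840087/40188984381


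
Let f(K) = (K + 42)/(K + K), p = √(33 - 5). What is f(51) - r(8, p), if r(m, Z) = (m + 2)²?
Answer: -3369/34 ≈ -99.088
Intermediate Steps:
p = 2*√7 (p = √28 = 2*√7 ≈ 5.2915)
r(m, Z) = (2 + m)²
f(K) = (42 + K)/(2*K) (f(K) = (42 + K)/((2*K)) = (42 + K)*(1/(2*K)) = (42 + K)/(2*K))
f(51) - r(8, p) = (½)*(42 + 51)/51 - (2 + 8)² = (½)*(1/51)*93 - 1*10² = 31/34 - 1*100 = 31/34 - 100 = -3369/34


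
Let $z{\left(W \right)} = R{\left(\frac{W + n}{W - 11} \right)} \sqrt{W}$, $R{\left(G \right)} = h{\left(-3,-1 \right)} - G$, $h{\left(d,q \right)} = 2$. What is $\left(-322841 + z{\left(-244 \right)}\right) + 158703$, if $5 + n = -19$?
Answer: $-164138 + \frac{484 i \sqrt{61}}{255} \approx -1.6414 \cdot 10^{5} + 14.824 i$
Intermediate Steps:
$n = -24$ ($n = -5 - 19 = -24$)
$R{\left(G \right)} = 2 - G$
$z{\left(W \right)} = \sqrt{W} \left(2 - \frac{-24 + W}{-11 + W}\right)$ ($z{\left(W \right)} = \left(2 - \frac{W - 24}{W - 11}\right) \sqrt{W} = \left(2 - \frac{-24 + W}{-11 + W}\right) \sqrt{W} = \sqrt{W} \left(2 - \frac{-24 + W}{-11 + W}\right)$)
$\left(-322841 + z{\left(-244 \right)}\right) + 158703 = \left(-322841 + \frac{\sqrt{-244} \left(2 - 244\right)}{-11 - 244}\right) + 158703 = \left(-322841 + 2 i \sqrt{61} \frac{1}{-255} \left(-242\right)\right) + 158703 = \left(-322841 + 2 i \sqrt{61} \left(- \frac{1}{255}\right) \left(-242\right)\right) + 158703 = \left(-322841 + \frac{484 i \sqrt{61}}{255}\right) + 158703 = -164138 + \frac{484 i \sqrt{61}}{255}$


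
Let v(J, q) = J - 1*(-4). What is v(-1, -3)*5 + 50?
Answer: 65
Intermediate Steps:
v(J, q) = 4 + J (v(J, q) = J + 4 = 4 + J)
v(-1, -3)*5 + 50 = (4 - 1)*5 + 50 = 3*5 + 50 = 15 + 50 = 65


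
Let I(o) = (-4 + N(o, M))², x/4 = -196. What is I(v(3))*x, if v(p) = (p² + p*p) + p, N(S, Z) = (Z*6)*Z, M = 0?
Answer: -12544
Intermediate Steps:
x = -784 (x = 4*(-196) = -784)
N(S, Z) = 6*Z² (N(S, Z) = (6*Z)*Z = 6*Z²)
v(p) = p + 2*p² (v(p) = (p² + p²) + p = 2*p² + p = p + 2*p²)
I(o) = 16 (I(o) = (-4 + 6*0²)² = (-4 + 6*0)² = (-4 + 0)² = (-4)² = 16)
I(v(3))*x = 16*(-784) = -12544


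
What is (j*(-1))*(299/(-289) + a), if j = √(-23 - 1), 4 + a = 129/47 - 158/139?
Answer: 12939140*I*√6/1888037 ≈ 16.787*I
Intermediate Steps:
a = -15627/6533 (a = -4 + (129/47 - 158/139) = -4 + 10505/6533 = -15627/6533 ≈ -2.3920)
j = 2*I*√6 (j = √(-24) = 2*I*√6 ≈ 4.899*I)
(j*(-1))*(299/(-289) + a) = ((2*I*√6)*(-1))*(299/(-289) - 15627/6533) = (-2*I*√6)*(299*(-1/289) - 15627/6533) = (-2*I*√6)*(-299/289 - 15627/6533) = -2*I*√6*(-6469570/1888037) = 12939140*I*√6/1888037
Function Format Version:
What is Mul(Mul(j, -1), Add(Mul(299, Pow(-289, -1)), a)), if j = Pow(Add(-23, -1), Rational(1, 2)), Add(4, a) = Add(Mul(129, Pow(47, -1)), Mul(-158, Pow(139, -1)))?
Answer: Mul(Rational(12939140, 1888037), I, Pow(6, Rational(1, 2))) ≈ Mul(16.787, I)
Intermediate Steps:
a = Rational(-15627, 6533) (a = Add(-4, Add(Mul(129, Pow(47, -1)), Mul(-158, Pow(139, -1)))) = Add(-4, Add(Mul(129, Rational(1, 47)), Mul(-158, Rational(1, 139)))) = Add(-4, Add(Rational(129, 47), Rational(-158, 139))) = Add(-4, Rational(10505, 6533)) = Rational(-15627, 6533) ≈ -2.3920)
j = Mul(2, I, Pow(6, Rational(1, 2))) (j = Pow(-24, Rational(1, 2)) = Mul(2, I, Pow(6, Rational(1, 2))) ≈ Mul(4.8990, I))
Mul(Mul(j, -1), Add(Mul(299, Pow(-289, -1)), a)) = Mul(Mul(Mul(2, I, Pow(6, Rational(1, 2))), -1), Add(Mul(299, Pow(-289, -1)), Rational(-15627, 6533))) = Mul(Mul(-2, I, Pow(6, Rational(1, 2))), Add(Mul(299, Rational(-1, 289)), Rational(-15627, 6533))) = Mul(Mul(-2, I, Pow(6, Rational(1, 2))), Add(Rational(-299, 289), Rational(-15627, 6533))) = Mul(Mul(-2, I, Pow(6, Rational(1, 2))), Rational(-6469570, 1888037)) = Mul(Rational(12939140, 1888037), I, Pow(6, Rational(1, 2)))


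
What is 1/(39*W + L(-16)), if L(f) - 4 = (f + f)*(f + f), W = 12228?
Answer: 1/477920 ≈ 2.0924e-6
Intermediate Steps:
L(f) = 4 + 4*f**2 (L(f) = 4 + (f + f)*(f + f) = 4 + (2*f)*(2*f) = 4 + 4*f**2)
1/(39*W + L(-16)) = 1/(39*12228 + (4 + 4*(-16)**2)) = 1/(476892 + (4 + 4*256)) = 1/(476892 + (4 + 1024)) = 1/(476892 + 1028) = 1/477920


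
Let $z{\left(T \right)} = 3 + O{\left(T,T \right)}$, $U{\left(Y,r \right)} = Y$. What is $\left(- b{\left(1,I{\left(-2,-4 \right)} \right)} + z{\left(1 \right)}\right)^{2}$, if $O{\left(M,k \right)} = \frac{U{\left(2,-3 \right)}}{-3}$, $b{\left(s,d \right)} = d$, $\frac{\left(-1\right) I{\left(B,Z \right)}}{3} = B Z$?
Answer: $\frac{6241}{9} \approx 693.44$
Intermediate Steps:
$I{\left(B,Z \right)} = - 3 B Z$
$O{\left(M,k \right)} = - \frac{2}{3}$ ($O{\left(M,k \right)} = \frac{2}{-3} = 2 \left(- \frac{1}{3}\right) = - \frac{2}{3}$)
$z{\left(T \right)} = \frac{7}{3}$ ($z{\left(T \right)} = 3 - \frac{2}{3} = \frac{7}{3}$)
$\left(- b{\left(1,I{\left(-2,-4 \right)} \right)} + z{\left(1 \right)}\right)^{2} = \left(- \left(-3\right) \left(-2\right) \left(-4\right) + \frac{7}{3}\right)^{2} = \left(\left(-1\right) \left(-24\right) + \frac{7}{3}\right)^{2} = \left(24 + \frac{7}{3}\right)^{2} = \left(\frac{79}{3}\right)^{2} = \frac{6241}{9}$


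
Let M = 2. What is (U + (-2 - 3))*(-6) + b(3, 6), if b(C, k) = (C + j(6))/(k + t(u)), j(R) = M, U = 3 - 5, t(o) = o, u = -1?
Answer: 43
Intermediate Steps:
U = -2
j(R) = 2
b(C, k) = (2 + C)/(-1 + k) (b(C, k) = (C + 2)/(k - 1) = (2 + C)/(-1 + k))
(U + (-2 - 3))*(-6) + b(3, 6) = (-2 + (-2 - 3))*(-6) + (2 + 3)/(-1 + 6) = (-2 - 5)*(-6) + 5/5 = -7*(-6) + (⅕)*5 = 42 + 1 = 43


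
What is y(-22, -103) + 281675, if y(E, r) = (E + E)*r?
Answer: 286207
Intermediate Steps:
y(E, r) = 2*E*r (y(E, r) = (2*E)*r = 2*E*r)
y(-22, -103) + 281675 = 2*(-22)*(-103) + 281675 = 4532 + 281675 = 286207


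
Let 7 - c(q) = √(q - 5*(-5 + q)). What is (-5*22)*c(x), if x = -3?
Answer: -770 + 110*√37 ≈ -100.90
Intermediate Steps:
c(q) = 7 - √(25 - 4*q) (c(q) = 7 - √(q - 5*(-5 + q)) = 7 - √(q + (25 - 5*q)) = 7 - √(25 - 4*q))
(-5*22)*c(x) = (-5*22)*(7 - √(25 - 4*(-3))) = -110*(7 - √(25 + 12)) = -110*(7 - √37) = -770 + 110*√37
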